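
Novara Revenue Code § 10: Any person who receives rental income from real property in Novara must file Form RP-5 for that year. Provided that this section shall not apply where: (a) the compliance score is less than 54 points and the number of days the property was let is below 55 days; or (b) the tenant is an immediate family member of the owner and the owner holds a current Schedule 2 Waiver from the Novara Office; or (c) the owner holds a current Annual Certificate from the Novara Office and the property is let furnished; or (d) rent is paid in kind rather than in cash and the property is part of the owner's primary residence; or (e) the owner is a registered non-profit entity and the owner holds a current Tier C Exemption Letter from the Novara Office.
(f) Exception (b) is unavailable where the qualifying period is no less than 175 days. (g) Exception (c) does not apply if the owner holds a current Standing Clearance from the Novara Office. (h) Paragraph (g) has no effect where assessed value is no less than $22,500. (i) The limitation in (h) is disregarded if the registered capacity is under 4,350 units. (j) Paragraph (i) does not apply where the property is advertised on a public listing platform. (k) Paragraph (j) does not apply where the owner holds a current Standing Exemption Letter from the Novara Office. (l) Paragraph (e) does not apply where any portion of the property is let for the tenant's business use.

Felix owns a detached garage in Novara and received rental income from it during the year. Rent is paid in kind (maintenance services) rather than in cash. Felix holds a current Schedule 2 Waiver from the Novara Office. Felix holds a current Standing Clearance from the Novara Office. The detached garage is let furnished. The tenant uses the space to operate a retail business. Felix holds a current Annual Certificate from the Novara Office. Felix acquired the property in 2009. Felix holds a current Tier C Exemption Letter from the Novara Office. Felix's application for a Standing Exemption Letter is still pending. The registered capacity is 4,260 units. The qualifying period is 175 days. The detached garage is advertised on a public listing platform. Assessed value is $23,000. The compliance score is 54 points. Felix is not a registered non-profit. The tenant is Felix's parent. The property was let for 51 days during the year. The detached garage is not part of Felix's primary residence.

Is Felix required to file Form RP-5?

Exception (a) does not apply: the compliance score is 54 points, not less than 54 points.
Exception (b): the tenant is an immediate family member; a current Schedule 2 Waiver is held — every condition holds. However, paragraph (f) must be considered: (f) operates against (b): the qualifying period is 175 days, meeting the 175 days threshold. Exception (b) does not apply.
Exception (c)'s conditions are all satisfied: a current Annual Certificate is held; the property is let furnished. Considering the limiting provisions: (g) would limit (c) — a current Standing Clearance is held — but (h) sets (g) aside: (h) operates against (g): assessed value is $23,000, meeting the $22,500 threshold. (i) would limit (h) — the registered capacity is 4,260 units, under the 4,350 units limit — but (j) sets (i) aside: (j) is engaged — the property is publicly advertised. (k), which would lift (j), is inapplicable — there is no Standing Exemption Letter in force. So (c) applies.
Exception (d) fails — the detached garage is not part of the primary residence.
Exception (e) fails — Felix is not a registered non-profit.

No — exception (c) applies; Felix is not required to file Form RP-5.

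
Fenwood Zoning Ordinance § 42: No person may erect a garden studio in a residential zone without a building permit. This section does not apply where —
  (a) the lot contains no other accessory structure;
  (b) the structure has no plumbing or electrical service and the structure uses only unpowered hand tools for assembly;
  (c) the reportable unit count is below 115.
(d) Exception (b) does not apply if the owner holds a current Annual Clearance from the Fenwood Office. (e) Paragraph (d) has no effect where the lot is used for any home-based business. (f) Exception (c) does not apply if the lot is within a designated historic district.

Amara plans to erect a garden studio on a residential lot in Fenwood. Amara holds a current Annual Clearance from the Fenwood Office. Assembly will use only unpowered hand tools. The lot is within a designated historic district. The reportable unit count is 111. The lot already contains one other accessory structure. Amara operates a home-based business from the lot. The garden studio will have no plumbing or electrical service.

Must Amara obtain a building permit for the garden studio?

Exception (a) requires that the lot contains no other accessory structure; but the lot already has another accessory structure, so (a) is unavailable.
All of (b)'s requirements are met (there is no plumbing or electrical service; assembly uses only hand tools). As to paragraphs (d)–(e): (d) would limit (b) — a current Annual Clearance is held — but (e) sets (d) aside: (e) operates against (d): a home-based business operates on the lot. So (b) applies.
Exception (c)'s conditions are all satisfied: the reportable unit count is 111, below the 115 limit. However, paragraph (f) must be considered: (f) applies — the lot is in a historic district. So (c) is unavailable.

No — exception (b) applies; Amara does not need a building permit.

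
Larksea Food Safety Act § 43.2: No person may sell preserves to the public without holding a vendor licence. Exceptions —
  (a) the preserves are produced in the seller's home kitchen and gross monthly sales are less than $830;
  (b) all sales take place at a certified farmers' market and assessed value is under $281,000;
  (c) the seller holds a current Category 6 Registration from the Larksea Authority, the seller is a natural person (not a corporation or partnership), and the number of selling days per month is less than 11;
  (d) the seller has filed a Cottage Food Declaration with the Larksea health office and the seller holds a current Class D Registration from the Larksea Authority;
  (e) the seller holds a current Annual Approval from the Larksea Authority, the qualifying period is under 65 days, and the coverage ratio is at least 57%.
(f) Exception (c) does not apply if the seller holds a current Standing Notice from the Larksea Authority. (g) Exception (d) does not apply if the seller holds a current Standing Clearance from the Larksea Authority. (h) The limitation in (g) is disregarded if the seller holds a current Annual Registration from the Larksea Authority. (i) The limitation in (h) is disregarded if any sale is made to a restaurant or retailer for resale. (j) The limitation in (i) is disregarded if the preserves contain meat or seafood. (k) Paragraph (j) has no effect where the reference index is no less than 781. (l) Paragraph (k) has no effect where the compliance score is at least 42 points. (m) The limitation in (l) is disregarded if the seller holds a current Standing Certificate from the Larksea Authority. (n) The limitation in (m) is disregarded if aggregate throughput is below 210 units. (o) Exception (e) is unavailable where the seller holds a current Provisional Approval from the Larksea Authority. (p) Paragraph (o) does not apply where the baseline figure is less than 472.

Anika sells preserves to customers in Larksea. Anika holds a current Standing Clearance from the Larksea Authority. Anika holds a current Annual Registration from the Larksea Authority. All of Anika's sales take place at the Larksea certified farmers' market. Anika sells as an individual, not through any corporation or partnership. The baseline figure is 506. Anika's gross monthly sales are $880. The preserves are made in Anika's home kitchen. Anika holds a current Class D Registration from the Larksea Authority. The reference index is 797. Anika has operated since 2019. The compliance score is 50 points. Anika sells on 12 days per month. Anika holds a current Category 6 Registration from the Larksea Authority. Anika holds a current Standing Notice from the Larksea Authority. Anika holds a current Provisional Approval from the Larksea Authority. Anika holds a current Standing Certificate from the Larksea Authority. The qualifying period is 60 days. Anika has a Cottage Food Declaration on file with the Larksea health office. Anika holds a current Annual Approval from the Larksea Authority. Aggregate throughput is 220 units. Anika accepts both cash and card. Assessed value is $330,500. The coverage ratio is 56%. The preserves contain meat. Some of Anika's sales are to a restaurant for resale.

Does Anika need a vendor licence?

Exception (a) fails — gross monthly sales are $880, not less than $830.
Exception (b) does not apply: assessed value is $330,500, not under $281,000.
Exception (c) fails — the number of selling days per month is 12, not less than 11.
Exception (d): a Cottage Food Declaration is on file; a current Class D Registration is held — every condition holds. But: (g) operates against (d): a current Standing Clearance is held. (h) would limit (g) — a current Annual Registration is held — but (i) sets (h) aside: (i) is triggered — some sales are to a restaurant for resale. (j) is triggered (the preserves contain meat), but is set aside by (k): (k) operates against (j): the reference index is 797, meeting the 781 threshold. (l) applies (the compliance score is 50 points, meeting the 42 points threshold), but is overridden by (m): (m) operates against (l): a current Standing Certificate is held. (n), which would lift (m), is not engaged — aggregate throughput is 220 units, not below 210 units. Exception (d) does not apply.
Exception (e) requires that the coverage ratio is at least 57%; but the coverage ratio is 56%, short of 57%, so (e) is unavailable.
No exception applies. The general rule governs.

Yes — Anika must hold a vendor licence.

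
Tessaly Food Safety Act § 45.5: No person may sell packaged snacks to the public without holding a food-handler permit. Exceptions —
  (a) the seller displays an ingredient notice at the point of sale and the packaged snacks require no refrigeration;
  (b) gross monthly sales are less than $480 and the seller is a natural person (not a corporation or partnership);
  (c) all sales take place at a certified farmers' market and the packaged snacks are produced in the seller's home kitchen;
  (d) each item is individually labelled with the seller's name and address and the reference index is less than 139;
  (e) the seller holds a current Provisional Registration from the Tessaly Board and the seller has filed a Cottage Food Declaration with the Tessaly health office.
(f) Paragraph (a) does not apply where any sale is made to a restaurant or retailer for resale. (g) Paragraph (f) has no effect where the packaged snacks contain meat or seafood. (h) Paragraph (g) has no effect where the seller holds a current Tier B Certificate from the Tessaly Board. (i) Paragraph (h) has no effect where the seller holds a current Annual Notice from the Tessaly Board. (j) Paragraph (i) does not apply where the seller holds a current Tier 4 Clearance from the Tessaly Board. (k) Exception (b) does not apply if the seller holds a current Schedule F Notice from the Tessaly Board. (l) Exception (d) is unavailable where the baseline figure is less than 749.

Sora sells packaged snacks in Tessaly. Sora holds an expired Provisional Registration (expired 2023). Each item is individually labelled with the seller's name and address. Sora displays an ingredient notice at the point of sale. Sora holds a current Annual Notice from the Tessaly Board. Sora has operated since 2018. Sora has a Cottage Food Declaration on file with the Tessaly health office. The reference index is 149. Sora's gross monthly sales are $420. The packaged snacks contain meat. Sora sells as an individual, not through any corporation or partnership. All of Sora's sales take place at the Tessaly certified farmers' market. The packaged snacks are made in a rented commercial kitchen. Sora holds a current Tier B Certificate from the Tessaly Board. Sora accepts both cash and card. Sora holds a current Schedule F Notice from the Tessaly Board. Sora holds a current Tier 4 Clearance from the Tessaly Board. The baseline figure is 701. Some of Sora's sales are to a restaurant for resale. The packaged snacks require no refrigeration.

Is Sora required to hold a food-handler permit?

Exception (a): an ingredient notice is displayed; the packaged snacks are shelf-stable — every condition holds. However, paragraphs (f)–(j) must be considered: (f) is triggered — some sales are to a restaurant for resale. (g) is triggered (the packaged snacks contain meat), but is displaced by (h): (h) is engaged — a current Tier B Certificate is held. (i) would limit (h) — a current Annual Notice is held — but (j) sets (i) aside: (j) operates against (i): a current Tier 4 Clearance is held. So (a) is unavailable.
Exception (b) is satisfied on its face — gross monthly sales are $420, less than the $480 limit; the seller is a natural person. Turning to paragraph (k): (k) operates against (b): a current Schedule F Notice is held. So (b) is unavailable.
Exception (c) does not apply: the packaged snacks are made in a commercial kitchen, not a home kitchen.
Exception (d) fails — the reference index is 149, not less than 139.
Exception (e) does not apply: there is no Provisional Registration in force.
No exception displaces § 45.5.

Yes — Sora must hold a food-handler permit.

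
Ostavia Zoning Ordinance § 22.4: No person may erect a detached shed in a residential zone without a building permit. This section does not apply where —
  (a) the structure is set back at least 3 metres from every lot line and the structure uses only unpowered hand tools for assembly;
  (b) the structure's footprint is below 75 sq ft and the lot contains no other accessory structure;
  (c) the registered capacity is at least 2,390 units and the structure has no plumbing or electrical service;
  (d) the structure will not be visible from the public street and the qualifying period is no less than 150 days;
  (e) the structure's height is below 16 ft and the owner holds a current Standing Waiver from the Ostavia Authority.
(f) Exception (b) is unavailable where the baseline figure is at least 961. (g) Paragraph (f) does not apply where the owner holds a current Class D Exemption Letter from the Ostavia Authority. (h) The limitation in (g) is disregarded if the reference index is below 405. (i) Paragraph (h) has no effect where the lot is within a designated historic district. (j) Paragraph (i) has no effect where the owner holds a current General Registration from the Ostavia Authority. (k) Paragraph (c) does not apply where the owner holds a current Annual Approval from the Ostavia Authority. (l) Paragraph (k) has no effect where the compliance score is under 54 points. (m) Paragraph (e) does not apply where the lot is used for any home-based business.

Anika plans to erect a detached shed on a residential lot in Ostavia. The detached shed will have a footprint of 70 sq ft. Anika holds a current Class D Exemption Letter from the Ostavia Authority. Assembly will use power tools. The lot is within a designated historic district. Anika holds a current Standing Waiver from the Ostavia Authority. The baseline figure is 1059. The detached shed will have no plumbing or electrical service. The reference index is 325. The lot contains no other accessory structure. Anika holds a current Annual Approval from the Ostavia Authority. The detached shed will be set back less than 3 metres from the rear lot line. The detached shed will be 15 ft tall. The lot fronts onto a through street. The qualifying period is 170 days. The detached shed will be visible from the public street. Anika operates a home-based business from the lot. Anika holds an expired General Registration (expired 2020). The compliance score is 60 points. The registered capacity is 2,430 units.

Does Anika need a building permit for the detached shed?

No — exception (b) applies; Anika does not need a building permit.

Exception (a) does not apply: the rear setback is under 3 m.
Exception (b)'s conditions are all satisfied: the structure's footprint is 70 sq ft, below the 75 sq ft limit; the lot has no other accessory structure. Considering the limiting provisions: (f) is engaged (the baseline figure is 1,059, meeting the 961 threshold), but is overridden by (g): (g) operates against (f): a current Class D Exemption Letter is held. (h) would limit (g) — the reference index is 325, below the 405 limit — but (i) sets (h) aside: (i) is engaged — the lot is in a historic district. (j) is not engaged (the General Registration is not current), so (i) stands. (b) remains available.
All of (c)'s requirements are met (the registered capacity is 2,430 units, meeting the 2,390 units threshold; there is no plumbing or electrical service). Turning to paragraphs (k)–(l): (k) is engaged — a current Annual Approval is held. (l), which would lift (k), is not engaged — the compliance score is 60 points, not under 54 points. Exception (c) does not apply.
Exception (d) does not apply: the structure will be visible from the street.
Exception (e) is satisfied on its face — the structure's height is 15 ft, below the 16 ft limit; a current Standing Waiver is held. Turning to paragraph (m): (m) operates — a home-based business operates on the lot. So (e) is unavailable.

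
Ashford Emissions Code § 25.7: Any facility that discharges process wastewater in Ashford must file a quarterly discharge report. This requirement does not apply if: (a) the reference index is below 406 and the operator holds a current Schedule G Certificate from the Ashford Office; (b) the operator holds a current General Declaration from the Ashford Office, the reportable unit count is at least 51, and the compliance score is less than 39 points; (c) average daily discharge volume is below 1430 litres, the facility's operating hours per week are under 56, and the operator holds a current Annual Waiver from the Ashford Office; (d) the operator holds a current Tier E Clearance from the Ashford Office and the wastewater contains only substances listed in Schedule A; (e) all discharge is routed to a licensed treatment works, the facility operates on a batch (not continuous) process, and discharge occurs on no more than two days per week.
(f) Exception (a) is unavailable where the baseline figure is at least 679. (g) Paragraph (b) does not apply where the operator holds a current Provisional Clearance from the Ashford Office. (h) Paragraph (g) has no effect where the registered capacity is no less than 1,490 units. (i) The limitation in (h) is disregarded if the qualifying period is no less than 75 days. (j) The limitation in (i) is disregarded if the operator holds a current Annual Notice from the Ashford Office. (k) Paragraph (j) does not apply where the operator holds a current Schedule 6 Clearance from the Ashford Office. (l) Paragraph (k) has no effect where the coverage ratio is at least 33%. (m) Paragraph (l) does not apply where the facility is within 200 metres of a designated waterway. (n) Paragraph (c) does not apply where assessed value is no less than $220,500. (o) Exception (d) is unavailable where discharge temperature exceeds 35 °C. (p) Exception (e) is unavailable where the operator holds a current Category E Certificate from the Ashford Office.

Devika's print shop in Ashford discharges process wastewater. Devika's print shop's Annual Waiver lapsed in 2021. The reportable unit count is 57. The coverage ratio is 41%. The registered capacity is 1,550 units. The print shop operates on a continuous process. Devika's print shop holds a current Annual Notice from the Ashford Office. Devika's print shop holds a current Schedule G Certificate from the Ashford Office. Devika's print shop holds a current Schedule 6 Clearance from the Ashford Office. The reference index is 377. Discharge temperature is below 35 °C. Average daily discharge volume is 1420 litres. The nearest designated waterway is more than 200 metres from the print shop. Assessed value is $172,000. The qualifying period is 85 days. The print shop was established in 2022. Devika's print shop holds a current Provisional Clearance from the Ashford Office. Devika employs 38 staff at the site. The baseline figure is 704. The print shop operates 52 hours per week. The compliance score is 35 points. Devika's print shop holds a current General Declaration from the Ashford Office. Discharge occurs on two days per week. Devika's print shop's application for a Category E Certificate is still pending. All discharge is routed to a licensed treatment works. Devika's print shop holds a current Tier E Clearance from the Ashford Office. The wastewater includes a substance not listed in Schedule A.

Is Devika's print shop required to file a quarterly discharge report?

Exception (a) is satisfied on its face — the reference index is 377, below the 406 limit; a current Schedule G Certificate is held. However, paragraph (f) must be considered: (f) applies — the baseline figure is 704, meeting the 679 threshold. So (a) is unavailable.
Exception (b): a current General Declaration is held; the reportable unit count is 57, meeting the 51 threshold; the compliance score is 35 points, less than the 39 points limit — every condition holds. Under paragraphs (g)–(m): (g) is triggered (a current Provisional Clearance is held), but is itself disapplied by (h): (h) applies — the registered capacity is 1,550 units, meeting the 1,490 units threshold. (i) is engaged (the qualifying period is 85 days, meeting the 75 days threshold), but is itself disapplied by (j): (j) operates — a current Annual Notice is held. (k) would limit (j) — a current Schedule 6 Clearance is held — but (l) sets (k) aside: (l) is triggered — the coverage ratio is 41%, meeting the 33% threshold. (m) is not triggered (the print shop is more than 200 m from any designated waterway), so (l) stands. Exception (b) stands.
Exception (c) fails — no current Annual Waiver is held.
Exception (d) fails — the wastewater includes a non-Schedule-A substance.
Exception (e) does not apply: the facility operates on a continuous process.

No — exception (b) applies; Devika's print shop is not required to file a quarterly discharge report.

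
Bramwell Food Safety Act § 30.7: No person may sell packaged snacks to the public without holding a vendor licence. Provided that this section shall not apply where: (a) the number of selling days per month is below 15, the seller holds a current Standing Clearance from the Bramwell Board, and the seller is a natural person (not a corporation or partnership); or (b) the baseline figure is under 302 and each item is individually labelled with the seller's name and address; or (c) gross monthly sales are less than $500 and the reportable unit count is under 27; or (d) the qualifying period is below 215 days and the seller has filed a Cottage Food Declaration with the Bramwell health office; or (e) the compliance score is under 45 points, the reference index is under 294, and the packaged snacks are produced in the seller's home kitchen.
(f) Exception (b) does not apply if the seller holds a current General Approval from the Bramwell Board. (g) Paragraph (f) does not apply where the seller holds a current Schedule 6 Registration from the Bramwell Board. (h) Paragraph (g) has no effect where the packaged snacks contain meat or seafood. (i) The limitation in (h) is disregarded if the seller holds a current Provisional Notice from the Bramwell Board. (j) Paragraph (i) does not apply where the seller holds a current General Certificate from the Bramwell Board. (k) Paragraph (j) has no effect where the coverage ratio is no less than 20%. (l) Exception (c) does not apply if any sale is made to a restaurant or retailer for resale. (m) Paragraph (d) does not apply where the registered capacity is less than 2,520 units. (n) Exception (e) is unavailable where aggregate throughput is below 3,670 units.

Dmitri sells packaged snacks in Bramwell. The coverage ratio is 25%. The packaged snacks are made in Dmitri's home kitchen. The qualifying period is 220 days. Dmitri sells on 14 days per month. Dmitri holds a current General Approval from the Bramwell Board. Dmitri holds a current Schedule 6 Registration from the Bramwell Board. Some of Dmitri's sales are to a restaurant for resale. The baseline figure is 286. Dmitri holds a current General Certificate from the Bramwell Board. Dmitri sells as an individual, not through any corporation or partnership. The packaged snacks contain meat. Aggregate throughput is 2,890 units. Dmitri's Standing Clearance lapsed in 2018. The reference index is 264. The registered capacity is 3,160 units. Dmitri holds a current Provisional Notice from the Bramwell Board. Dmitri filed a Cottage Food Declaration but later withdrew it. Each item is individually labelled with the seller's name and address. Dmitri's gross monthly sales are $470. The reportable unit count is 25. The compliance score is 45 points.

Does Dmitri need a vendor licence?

Exception (a) does not apply: no current Standing Clearance is held.
Exception (b)'s conditions are all satisfied: the baseline figure is 286, under the 302 limit; items are individually labelled. Under paragraphs (f)–(k): (f) would limit (b) — a current General Approval is held — but (g) sets (f) aside: (g) is engaged — a current Schedule 6 Registration is held. (h) would limit (g) — the packaged snacks contain meat — but (i) sets (h) aside: (i) is engaged — a current Provisional Notice is held. (j) would limit (i) — a current General Certificate is held — but (k) sets (j) aside: (k) operates against (j): the coverage ratio is 25%, meeting the 20% threshold. Exception (b) stands.
Exception (c): gross monthly sales are $470, less than the $500 limit; the reportable unit count is 25, under the 27 limit — every condition holds. However, paragraph (l) must be considered: (l) operates against (c): some sales are to a restaurant for resale. Exception (c) does not apply.
Exception (d) requires that the qualifying period is below 215 days; but the qualifying period is 220 days, not below 215 days, so (d) is unavailable.
Exception (e) requires that the compliance score is under 45 points; but the compliance score is 45 points, not under 45 points, so (e) is unavailable.

No — exception (b) applies; Dmitri is not required to hold a vendor licence.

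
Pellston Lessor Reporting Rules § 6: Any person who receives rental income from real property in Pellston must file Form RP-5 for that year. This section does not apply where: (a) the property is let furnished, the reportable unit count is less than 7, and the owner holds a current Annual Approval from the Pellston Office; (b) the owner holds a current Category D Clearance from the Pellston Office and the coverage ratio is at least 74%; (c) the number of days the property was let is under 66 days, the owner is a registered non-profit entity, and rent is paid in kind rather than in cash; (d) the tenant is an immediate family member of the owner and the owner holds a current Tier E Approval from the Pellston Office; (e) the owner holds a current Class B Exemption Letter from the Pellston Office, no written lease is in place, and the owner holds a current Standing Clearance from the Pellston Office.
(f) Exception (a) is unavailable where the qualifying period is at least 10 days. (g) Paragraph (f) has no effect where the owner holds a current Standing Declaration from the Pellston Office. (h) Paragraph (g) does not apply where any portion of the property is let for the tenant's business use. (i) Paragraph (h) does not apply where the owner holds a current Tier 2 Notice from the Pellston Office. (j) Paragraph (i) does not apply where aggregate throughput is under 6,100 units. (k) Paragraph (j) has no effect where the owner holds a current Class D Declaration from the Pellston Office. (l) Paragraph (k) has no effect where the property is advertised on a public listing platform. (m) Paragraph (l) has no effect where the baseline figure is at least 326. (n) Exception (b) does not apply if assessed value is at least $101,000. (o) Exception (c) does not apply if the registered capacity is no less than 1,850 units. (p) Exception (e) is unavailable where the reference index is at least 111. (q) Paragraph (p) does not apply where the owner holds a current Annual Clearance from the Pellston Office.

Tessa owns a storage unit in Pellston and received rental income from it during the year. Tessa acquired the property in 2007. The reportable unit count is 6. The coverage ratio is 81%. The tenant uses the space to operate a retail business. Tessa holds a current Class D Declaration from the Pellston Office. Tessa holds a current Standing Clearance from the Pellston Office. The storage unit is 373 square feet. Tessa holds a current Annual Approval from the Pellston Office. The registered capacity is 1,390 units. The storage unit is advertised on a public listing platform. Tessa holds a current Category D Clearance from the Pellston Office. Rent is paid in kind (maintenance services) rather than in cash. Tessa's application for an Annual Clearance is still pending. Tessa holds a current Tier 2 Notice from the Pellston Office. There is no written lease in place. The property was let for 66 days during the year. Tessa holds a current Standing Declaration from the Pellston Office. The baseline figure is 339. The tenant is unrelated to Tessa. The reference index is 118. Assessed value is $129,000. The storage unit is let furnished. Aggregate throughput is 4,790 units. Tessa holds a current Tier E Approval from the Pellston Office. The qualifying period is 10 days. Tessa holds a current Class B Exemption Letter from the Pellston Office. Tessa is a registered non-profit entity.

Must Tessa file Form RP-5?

Exception (a): the property is let furnished; the reportable unit count is 6, less than the 7 limit; a current Annual Approval is held — every condition holds. As to paragraphs (f)–(m): (f) would limit (a) — the qualifying period is 10 days, meeting the 10 days threshold — but (g) sets (f) aside: (g) operates against (f): a current Standing Declaration is held. (h) is triggered (the space is let for business use), but is set aside by (i): (i) operates against (h): a current Tier 2 Notice is held. (j) would limit (i) — aggregate throughput is 4,790 units, under the 6,100 units limit — but (k) sets (j) aside: (k) operates against (j): a current Class D Declaration is held. (l) is engaged (the property is publicly advertised), but is displaced by (m): (m) operates against (l): the baseline figure is 339, meeting the 326 threshold. (a) remains available.
Exception (b)'s conditions are all satisfied: a current Category D Clearance is held; the coverage ratio is 81%, meeting the 74% threshold. But applying paragraph (n): (n) is engaged — assessed value is $129,000, meeting the $101,000 threshold. Exception (b) does not apply.
Exception (c) requires that the number of days the property was let is under 66 days; but the number of days the property was let is 66 days, not under 66 days, so (c) is unavailable.
Exception (d) requires that the tenant is an immediate family member of the owner; but the tenant is unrelated to the owner, so (d) is unavailable.
Exception (e): a current Class B Exemption Letter is held; there is no written lease; a current Standing Clearance is held — every condition holds. However, paragraphs (p)–(q) must be considered: (p) is engaged — the reference index is 118, meeting the 111 threshold. (q), which would lift (p), is not triggered — the Annual Clearance is not current. (e) is therefore removed.

No — exception (a) applies; Tessa is not required to file Form RP-5.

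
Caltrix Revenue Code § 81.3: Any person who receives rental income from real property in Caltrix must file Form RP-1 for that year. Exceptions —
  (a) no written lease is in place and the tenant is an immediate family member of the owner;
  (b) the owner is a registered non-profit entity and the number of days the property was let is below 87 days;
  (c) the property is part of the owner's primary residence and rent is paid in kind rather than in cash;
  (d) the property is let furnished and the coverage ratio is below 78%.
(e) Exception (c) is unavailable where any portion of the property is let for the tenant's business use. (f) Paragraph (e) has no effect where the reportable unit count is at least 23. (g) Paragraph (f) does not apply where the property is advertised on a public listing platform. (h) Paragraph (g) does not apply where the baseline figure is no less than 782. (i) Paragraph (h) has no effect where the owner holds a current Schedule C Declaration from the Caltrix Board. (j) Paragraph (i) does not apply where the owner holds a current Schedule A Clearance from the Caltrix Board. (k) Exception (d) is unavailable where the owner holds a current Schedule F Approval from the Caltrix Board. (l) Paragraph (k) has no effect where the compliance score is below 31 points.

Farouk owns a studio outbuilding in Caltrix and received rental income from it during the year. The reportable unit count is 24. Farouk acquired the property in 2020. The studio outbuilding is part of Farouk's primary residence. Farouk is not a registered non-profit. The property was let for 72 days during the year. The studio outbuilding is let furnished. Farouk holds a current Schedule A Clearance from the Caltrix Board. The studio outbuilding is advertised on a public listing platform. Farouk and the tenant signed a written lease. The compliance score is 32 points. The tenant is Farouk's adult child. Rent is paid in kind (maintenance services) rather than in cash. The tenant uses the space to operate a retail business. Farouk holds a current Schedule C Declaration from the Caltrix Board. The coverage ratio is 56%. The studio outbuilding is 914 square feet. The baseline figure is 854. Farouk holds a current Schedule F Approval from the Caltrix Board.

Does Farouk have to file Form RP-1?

Exception (a) requires that no written lease is in place; but a written lease is in place, so (a) is unavailable.
Exception (b) does not apply: Farouk is not a registered non-profit.
All of (c)'s requirements are met (the studio outbuilding is part of the primary residence; rent is paid in kind). As to paragraphs (e)–(j): (e) is triggered (the space is let for business use), but yields to (f): (f) is triggered — the reportable unit count is 24, meeting the 23 threshold. (g) is engaged (the property is publicly advertised), but is itself disapplied by (h): (h) is triggered — the baseline figure is 854, meeting the 782 threshold. (i) operates (a current Schedule C Declaration is held), but is set aside by (j): (j) is engaged — a current Schedule A Clearance is held. (c) remains available.
Exception (d) is satisfied on its face — the property is let furnished; the coverage ratio is 56%, below the 78% limit. However, paragraphs (k)–(l) must be considered: (k) operates against (d): a current Schedule F Approval is held. (l) does not operate here (the compliance score is 32 points, not below 31 points), so (k) stands. So (d) is unavailable.

No — exception (c) applies; Farouk is not required to file Form RP-1.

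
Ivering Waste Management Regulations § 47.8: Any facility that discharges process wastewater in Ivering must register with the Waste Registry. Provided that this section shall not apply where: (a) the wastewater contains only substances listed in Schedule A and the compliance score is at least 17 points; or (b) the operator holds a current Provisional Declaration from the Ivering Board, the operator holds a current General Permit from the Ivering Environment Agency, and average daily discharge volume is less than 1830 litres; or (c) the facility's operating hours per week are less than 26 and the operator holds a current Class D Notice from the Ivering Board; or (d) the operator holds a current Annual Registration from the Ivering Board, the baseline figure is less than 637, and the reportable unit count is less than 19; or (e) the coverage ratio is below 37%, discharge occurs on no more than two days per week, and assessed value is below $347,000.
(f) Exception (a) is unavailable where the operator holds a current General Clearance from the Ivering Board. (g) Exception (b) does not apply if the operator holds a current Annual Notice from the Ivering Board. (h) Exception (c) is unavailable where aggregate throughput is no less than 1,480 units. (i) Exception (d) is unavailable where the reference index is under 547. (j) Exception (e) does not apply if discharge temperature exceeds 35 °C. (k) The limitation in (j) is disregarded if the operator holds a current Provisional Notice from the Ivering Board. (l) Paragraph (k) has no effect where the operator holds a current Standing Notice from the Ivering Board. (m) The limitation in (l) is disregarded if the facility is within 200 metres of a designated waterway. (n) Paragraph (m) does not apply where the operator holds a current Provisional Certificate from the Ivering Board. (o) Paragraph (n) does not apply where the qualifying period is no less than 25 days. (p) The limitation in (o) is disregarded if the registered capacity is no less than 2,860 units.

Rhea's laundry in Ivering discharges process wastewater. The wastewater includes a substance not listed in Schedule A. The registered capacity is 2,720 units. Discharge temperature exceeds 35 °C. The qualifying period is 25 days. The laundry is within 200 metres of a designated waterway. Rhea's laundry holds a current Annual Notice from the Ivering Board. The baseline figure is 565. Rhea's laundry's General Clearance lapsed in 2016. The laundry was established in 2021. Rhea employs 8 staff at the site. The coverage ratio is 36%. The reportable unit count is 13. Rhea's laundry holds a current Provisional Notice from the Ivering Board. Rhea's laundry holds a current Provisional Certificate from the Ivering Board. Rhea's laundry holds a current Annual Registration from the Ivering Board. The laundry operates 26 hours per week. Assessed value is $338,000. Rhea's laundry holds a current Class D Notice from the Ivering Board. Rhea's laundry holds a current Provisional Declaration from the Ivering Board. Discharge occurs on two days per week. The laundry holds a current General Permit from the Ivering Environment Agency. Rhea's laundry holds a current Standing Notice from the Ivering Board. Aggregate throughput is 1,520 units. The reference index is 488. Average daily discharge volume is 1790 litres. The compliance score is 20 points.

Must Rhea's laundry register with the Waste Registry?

No — exception (e) applies; Rhea's laundry is not required to register with the Waste Registry.

Exception (a) requires that the wastewater contains only substances listed in Schedule A; but the wastewater includes a non-Schedule-A substance, so (a) is unavailable.
Exception (b) is satisfied on its face — a current Provisional Declaration is held; a current General Permit is held; average daily discharge volume is 1790 litres, less than the 1830 litres limit. Turning to paragraph (g): (g) operates — a current Annual Notice is held. Exception (b) does not apply.
Exception (c) requires that the facility's operating hours per week are less than 26; but the facility's operating hours per week are 26, not less than 26, so (c) is unavailable.
Exception (d)'s conditions are all satisfied: a current Annual Registration is held; the baseline figure is 565, less than the 637 limit; the reportable unit count is 13, less than the 19 limit. Turning to paragraph (i): (i) is engaged — the reference index is 488, under the 547 limit. So (d) is unavailable.
All of (e)'s requirements are met (the coverage ratio is 36%, below the 37% limit; discharge occurs on no more than two days per week; assessed value is $338,000, below the $347,000 limit). Under paragraphs (j)–(p): (j) applies (discharge temperature exceeds 35 °C), but is itself disapplied by (k): (k) operates against (j): a current Provisional Notice is held. (l) is triggered (a current Standing Notice is held), but yields to (m): (m) operates against (l): the laundry is within 200 m of a designated waterway. (n) would limit (m) — a current Provisional Certificate is held — but (o) sets (n) aside: (o) operates against (n): the qualifying period is 25 days, meeting the 25 days threshold. (p) is inapplicable (the registered capacity is 2,720 units, short of 2,860 units), so (o) stands. So (e) applies.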